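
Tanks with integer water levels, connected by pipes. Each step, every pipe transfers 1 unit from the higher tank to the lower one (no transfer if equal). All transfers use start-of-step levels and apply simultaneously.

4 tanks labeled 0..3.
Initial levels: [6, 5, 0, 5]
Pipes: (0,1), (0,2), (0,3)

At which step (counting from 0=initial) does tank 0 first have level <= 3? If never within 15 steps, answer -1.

Step 1: flows [0->1,0->2,0->3] -> levels [3 6 1 6]
Tank 0 first reaches <=3 at step 1

Answer: 1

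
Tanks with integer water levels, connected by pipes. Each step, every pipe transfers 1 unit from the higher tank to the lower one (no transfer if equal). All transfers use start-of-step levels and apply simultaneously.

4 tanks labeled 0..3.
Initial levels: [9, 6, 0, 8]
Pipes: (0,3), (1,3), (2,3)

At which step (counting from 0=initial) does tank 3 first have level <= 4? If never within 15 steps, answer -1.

Answer: 5

Derivation:
Step 1: flows [0->3,3->1,3->2] -> levels [8 7 1 7]
Step 2: flows [0->3,1=3,3->2] -> levels [7 7 2 7]
Step 3: flows [0=3,1=3,3->2] -> levels [7 7 3 6]
Step 4: flows [0->3,1->3,3->2] -> levels [6 6 4 7]
Step 5: flows [3->0,3->1,3->2] -> levels [7 7 5 4]
Tank 3 first reaches <=4 at step 5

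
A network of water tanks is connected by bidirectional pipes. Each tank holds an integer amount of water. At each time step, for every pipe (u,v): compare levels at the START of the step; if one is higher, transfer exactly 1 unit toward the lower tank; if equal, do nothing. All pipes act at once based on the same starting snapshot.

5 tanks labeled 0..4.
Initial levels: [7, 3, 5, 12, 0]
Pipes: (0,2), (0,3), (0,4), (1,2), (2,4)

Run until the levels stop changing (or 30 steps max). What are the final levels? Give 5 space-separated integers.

Answer: 7 5 4 5 6

Derivation:
Step 1: flows [0->2,3->0,0->4,2->1,2->4] -> levels [6 4 4 11 2]
Step 2: flows [0->2,3->0,0->4,1=2,2->4] -> levels [5 4 4 10 4]
Step 3: flows [0->2,3->0,0->4,1=2,2=4] -> levels [4 4 5 9 5]
Step 4: flows [2->0,3->0,4->0,2->1,2=4] -> levels [7 5 3 8 4]
Step 5: flows [0->2,3->0,0->4,1->2,4->2] -> levels [6 4 6 7 4]
Step 6: flows [0=2,3->0,0->4,2->1,2->4] -> levels [6 5 4 6 6]
Step 7: flows [0->2,0=3,0=4,1->2,4->2] -> levels [5 4 7 6 5]
Step 8: flows [2->0,3->0,0=4,2->1,2->4] -> levels [7 5 4 5 6]
Step 9: flows [0->2,0->3,0->4,1->2,4->2] -> levels [4 4 7 6 6]
Step 10: flows [2->0,3->0,4->0,2->1,2->4] -> levels [7 5 4 5 6]
  -> period-2 cycle: step 10 state = step 8 state; never stabilizes
  -> state at step 30: (30-8) mod 2 = 0, same as step 8 -> [7 5 4 5 6]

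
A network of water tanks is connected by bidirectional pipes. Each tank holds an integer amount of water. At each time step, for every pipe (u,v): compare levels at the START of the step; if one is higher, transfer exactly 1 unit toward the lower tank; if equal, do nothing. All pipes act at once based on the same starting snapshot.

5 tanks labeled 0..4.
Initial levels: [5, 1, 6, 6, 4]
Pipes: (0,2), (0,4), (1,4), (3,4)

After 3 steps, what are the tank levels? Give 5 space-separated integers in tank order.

Answer: 4 4 5 4 5

Derivation:
Step 1: flows [2->0,0->4,4->1,3->4] -> levels [5 2 5 5 5]
Step 2: flows [0=2,0=4,4->1,3=4] -> levels [5 3 5 5 4]
Step 3: flows [0=2,0->4,4->1,3->4] -> levels [4 4 5 4 5]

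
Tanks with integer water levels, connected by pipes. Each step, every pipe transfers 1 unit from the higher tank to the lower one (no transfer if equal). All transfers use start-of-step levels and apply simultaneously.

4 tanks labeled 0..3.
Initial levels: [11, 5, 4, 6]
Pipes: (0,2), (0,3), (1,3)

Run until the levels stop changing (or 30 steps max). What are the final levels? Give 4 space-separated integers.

Answer: 7 6 6 7

Derivation:
Step 1: flows [0->2,0->3,3->1] -> levels [9 6 5 6]
Step 2: flows [0->2,0->3,1=3] -> levels [7 6 6 7]
Step 3: flows [0->2,0=3,3->1] -> levels [6 7 7 6]
Step 4: flows [2->0,0=3,1->3] -> levels [7 6 6 7]
  -> period-2 cycle: step 4 state = step 2 state; never stabilizes
  -> state at step 30: (30-2) mod 2 = 0, same as step 2 -> [7 6 6 7]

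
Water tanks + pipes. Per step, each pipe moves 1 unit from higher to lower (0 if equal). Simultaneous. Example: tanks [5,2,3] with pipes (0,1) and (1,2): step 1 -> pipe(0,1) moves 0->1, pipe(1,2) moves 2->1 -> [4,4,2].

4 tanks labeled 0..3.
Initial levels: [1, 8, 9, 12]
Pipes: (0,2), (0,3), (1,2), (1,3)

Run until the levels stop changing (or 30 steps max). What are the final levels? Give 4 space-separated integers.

Answer: 8 7 8 7

Derivation:
Step 1: flows [2->0,3->0,2->1,3->1] -> levels [3 10 7 10]
Step 2: flows [2->0,3->0,1->2,1=3] -> levels [5 9 7 9]
Step 3: flows [2->0,3->0,1->2,1=3] -> levels [7 8 7 8]
Step 4: flows [0=2,3->0,1->2,1=3] -> levels [8 7 8 7]
Step 5: flows [0=2,0->3,2->1,1=3] -> levels [7 8 7 8]
  -> period-2 cycle: step 5 state = step 3 state; never stabilizes
  -> state at step 30: (30-3) mod 2 = 1, same as step 4 -> [8 7 8 7]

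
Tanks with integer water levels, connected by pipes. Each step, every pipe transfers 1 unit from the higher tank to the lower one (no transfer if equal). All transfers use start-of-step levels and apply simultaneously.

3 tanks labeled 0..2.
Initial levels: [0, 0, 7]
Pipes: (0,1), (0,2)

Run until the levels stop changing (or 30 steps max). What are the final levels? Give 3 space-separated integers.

Step 1: flows [0=1,2->0] -> levels [1 0 6]
Step 2: flows [0->1,2->0] -> levels [1 1 5]
Step 3: flows [0=1,2->0] -> levels [2 1 4]
Step 4: flows [0->1,2->0] -> levels [2 2 3]
Step 5: flows [0=1,2->0] -> levels [3 2 2]
Step 6: flows [0->1,0->2] -> levels [1 3 3]
Step 7: flows [1->0,2->0] -> levels [3 2 2]
  -> period-2 cycle: step 7 state = step 5 state; never stabilizes
  -> state at step 30: (30-5) mod 2 = 1, same as step 6 -> [1 3 3]

Answer: 1 3 3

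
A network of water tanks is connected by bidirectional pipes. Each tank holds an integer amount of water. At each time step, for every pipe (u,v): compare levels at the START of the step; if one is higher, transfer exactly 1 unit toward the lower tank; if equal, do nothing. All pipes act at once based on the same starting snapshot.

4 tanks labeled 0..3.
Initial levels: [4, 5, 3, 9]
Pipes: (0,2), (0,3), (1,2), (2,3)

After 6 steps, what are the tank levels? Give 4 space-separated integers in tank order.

Step 1: flows [0->2,3->0,1->2,3->2] -> levels [4 4 6 7]
Step 2: flows [2->0,3->0,2->1,3->2] -> levels [6 5 5 5]
Step 3: flows [0->2,0->3,1=2,2=3] -> levels [4 5 6 6]
Step 4: flows [2->0,3->0,2->1,2=3] -> levels [6 6 4 5]
Step 5: flows [0->2,0->3,1->2,3->2] -> levels [4 5 7 5]
Step 6: flows [2->0,3->0,2->1,2->3] -> levels [6 6 4 5]

Answer: 6 6 4 5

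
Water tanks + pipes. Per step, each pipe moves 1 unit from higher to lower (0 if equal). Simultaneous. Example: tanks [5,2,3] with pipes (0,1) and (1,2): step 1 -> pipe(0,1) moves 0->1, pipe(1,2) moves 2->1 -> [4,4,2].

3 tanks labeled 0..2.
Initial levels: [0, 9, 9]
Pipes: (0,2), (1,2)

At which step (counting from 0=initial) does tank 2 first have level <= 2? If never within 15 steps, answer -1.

Step 1: flows [2->0,1=2] -> levels [1 9 8]
Step 2: flows [2->0,1->2] -> levels [2 8 8]
Step 3: flows [2->0,1=2] -> levels [3 8 7]
Step 4: flows [2->0,1->2] -> levels [4 7 7]
Step 5: flows [2->0,1=2] -> levels [5 7 6]
Step 6: flows [2->0,1->2] -> levels [6 6 6]
Step 7: flows [0=2,1=2] -> levels [6 6 6]
  -> stable; tank 2 stays at 6 > 2
Tank 2 never reaches <=2 within 15 steps

Answer: -1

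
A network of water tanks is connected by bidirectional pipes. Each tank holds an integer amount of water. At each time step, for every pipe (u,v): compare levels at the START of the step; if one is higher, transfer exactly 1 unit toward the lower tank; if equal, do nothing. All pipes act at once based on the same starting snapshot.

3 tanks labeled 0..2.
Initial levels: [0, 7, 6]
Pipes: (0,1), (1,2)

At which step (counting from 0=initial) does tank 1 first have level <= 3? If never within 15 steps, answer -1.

Answer: 6

Derivation:
Step 1: flows [1->0,1->2] -> levels [1 5 7]
Step 2: flows [1->0,2->1] -> levels [2 5 6]
Step 3: flows [1->0,2->1] -> levels [3 5 5]
Step 4: flows [1->0,1=2] -> levels [4 4 5]
Step 5: flows [0=1,2->1] -> levels [4 5 4]
Step 6: flows [1->0,1->2] -> levels [5 3 5]
Tank 1 first reaches <=3 at step 6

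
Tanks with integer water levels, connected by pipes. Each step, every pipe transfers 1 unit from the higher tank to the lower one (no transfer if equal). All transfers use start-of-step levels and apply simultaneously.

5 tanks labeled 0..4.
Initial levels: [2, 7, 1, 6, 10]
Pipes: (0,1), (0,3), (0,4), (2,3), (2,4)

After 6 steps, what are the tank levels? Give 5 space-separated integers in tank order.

Step 1: flows [1->0,3->0,4->0,3->2,4->2] -> levels [5 6 3 4 8]
Step 2: flows [1->0,0->3,4->0,3->2,4->2] -> levels [6 5 5 4 6]
Step 3: flows [0->1,0->3,0=4,2->3,4->2] -> levels [4 6 5 6 5]
Step 4: flows [1->0,3->0,4->0,3->2,2=4] -> levels [7 5 6 4 4]
Step 5: flows [0->1,0->3,0->4,2->3,2->4] -> levels [4 6 4 6 6]
Step 6: flows [1->0,3->0,4->0,3->2,4->2] -> levels [7 5 6 4 4]

Answer: 7 5 6 4 4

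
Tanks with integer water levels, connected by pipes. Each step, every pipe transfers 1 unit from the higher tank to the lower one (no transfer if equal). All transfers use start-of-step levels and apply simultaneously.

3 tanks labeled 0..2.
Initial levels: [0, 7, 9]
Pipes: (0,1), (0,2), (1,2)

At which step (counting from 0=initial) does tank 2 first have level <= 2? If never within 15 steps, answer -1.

Answer: -1

Derivation:
Step 1: flows [1->0,2->0,2->1] -> levels [2 7 7]
Step 2: flows [1->0,2->0,1=2] -> levels [4 6 6]
Step 3: flows [1->0,2->0,1=2] -> levels [6 5 5]
Step 4: flows [0->1,0->2,1=2] -> levels [4 6 6]
  -> period-2 cycle (repeats step 2); tank 2 never drops to <=2
Tank 2 never reaches <=2 within 15 steps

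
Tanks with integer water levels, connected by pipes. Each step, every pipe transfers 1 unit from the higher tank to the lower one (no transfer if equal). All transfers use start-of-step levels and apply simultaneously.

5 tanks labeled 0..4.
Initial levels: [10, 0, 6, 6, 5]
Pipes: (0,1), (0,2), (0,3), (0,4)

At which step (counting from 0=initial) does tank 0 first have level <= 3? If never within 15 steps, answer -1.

Answer: 3

Derivation:
Step 1: flows [0->1,0->2,0->3,0->4] -> levels [6 1 7 7 6]
Step 2: flows [0->1,2->0,3->0,0=4] -> levels [7 2 6 6 6]
Step 3: flows [0->1,0->2,0->3,0->4] -> levels [3 3 7 7 7]
Tank 0 first reaches <=3 at step 3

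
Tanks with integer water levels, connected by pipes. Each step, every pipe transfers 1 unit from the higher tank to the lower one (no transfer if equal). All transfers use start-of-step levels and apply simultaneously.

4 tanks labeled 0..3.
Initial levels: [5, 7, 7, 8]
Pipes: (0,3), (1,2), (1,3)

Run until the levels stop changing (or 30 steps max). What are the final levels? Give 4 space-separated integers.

Step 1: flows [3->0,1=2,3->1] -> levels [6 8 7 6]
Step 2: flows [0=3,1->2,1->3] -> levels [6 6 8 7]
Step 3: flows [3->0,2->1,3->1] -> levels [7 8 7 5]
Step 4: flows [0->3,1->2,1->3] -> levels [6 6 8 7]
  -> period-2 cycle: step 4 state = step 2 state; never stabilizes
  -> state at step 30: (30-2) mod 2 = 0, same as step 2 -> [6 6 8 7]

Answer: 6 6 8 7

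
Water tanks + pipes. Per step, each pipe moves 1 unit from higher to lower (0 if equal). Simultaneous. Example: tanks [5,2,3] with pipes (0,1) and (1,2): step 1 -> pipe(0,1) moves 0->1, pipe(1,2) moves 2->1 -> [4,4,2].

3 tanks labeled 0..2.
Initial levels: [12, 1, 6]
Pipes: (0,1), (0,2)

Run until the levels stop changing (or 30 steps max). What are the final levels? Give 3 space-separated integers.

Answer: 7 6 6

Derivation:
Step 1: flows [0->1,0->2] -> levels [10 2 7]
Step 2: flows [0->1,0->2] -> levels [8 3 8]
Step 3: flows [0->1,0=2] -> levels [7 4 8]
Step 4: flows [0->1,2->0] -> levels [7 5 7]
Step 5: flows [0->1,0=2] -> levels [6 6 7]
Step 6: flows [0=1,2->0] -> levels [7 6 6]
Step 7: flows [0->1,0->2] -> levels [5 7 7]
Step 8: flows [1->0,2->0] -> levels [7 6 6]
  -> period-2 cycle: step 8 state = step 6 state; never stabilizes
  -> state at step 30: (30-6) mod 2 = 0, same as step 6 -> [7 6 6]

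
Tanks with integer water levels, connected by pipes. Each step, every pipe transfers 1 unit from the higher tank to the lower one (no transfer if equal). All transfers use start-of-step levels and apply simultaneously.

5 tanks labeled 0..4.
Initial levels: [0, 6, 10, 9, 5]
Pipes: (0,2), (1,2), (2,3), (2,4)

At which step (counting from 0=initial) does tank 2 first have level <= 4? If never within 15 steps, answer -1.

Step 1: flows [2->0,2->1,2->3,2->4] -> levels [1 7 6 10 6]
Step 2: flows [2->0,1->2,3->2,2=4] -> levels [2 6 7 9 6]
Step 3: flows [2->0,2->1,3->2,2->4] -> levels [3 7 5 8 7]
Step 4: flows [2->0,1->2,3->2,4->2] -> levels [4 6 7 7 6]
Step 5: flows [2->0,2->1,2=3,2->4] -> levels [5 7 4 7 7]
Tank 2 first reaches <=4 at step 5

Answer: 5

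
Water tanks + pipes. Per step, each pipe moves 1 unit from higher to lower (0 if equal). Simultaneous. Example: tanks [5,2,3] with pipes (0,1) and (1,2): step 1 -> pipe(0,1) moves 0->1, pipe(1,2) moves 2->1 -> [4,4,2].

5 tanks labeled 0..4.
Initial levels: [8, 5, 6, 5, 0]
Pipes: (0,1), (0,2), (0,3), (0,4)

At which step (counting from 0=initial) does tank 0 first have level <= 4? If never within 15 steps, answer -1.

Answer: 1

Derivation:
Step 1: flows [0->1,0->2,0->3,0->4] -> levels [4 6 7 6 1]
Tank 0 first reaches <=4 at step 1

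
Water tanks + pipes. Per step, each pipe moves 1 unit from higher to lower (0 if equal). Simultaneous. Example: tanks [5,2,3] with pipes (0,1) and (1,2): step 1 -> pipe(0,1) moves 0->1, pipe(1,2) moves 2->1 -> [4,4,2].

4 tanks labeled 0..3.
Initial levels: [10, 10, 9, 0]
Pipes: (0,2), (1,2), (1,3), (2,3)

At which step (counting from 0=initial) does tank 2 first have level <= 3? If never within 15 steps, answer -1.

Answer: -1

Derivation:
Step 1: flows [0->2,1->2,1->3,2->3] -> levels [9 8 10 2]
Step 2: flows [2->0,2->1,1->3,2->3] -> levels [10 8 7 4]
Step 3: flows [0->2,1->2,1->3,2->3] -> levels [9 6 8 6]
Step 4: flows [0->2,2->1,1=3,2->3] -> levels [8 7 7 7]
Step 5: flows [0->2,1=2,1=3,2=3] -> levels [7 7 8 7]
Step 6: flows [2->0,2->1,1=3,2->3] -> levels [8 8 5 8]
Step 7: flows [0->2,1->2,1=3,3->2] -> levels [7 7 8 7]
  -> period-2 cycle (repeats step 5); tank 2 never drops to <=3
Tank 2 never reaches <=3 within 15 steps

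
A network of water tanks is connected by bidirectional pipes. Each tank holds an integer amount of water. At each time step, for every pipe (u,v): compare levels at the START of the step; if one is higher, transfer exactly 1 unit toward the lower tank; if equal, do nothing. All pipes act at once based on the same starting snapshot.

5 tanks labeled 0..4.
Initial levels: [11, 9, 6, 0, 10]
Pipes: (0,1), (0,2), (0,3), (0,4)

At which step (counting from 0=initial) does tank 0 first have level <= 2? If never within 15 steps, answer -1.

Step 1: flows [0->1,0->2,0->3,0->4] -> levels [7 10 7 1 11]
Step 2: flows [1->0,0=2,0->3,4->0] -> levels [8 9 7 2 10]
Step 3: flows [1->0,0->2,0->3,4->0] -> levels [8 8 8 3 9]
Step 4: flows [0=1,0=2,0->3,4->0] -> levels [8 8 8 4 8]
Step 5: flows [0=1,0=2,0->3,0=4] -> levels [7 8 8 5 8]
Step 6: flows [1->0,2->0,0->3,4->0] -> levels [9 7 7 6 7]
Step 7: flows [0->1,0->2,0->3,0->4] -> levels [5 8 8 7 8]
Step 8: flows [1->0,2->0,3->0,4->0] -> levels [9 7 7 6 7]
  -> period-2 cycle (repeats step 6); tank 0 never drops to <=2
Tank 0 never reaches <=2 within 15 steps

Answer: -1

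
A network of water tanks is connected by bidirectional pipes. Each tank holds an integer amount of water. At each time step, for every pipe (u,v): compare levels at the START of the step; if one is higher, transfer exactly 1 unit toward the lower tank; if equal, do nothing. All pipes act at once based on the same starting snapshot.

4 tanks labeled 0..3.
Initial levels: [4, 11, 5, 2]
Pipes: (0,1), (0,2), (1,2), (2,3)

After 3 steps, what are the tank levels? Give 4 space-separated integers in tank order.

Answer: 6 5 6 5

Derivation:
Step 1: flows [1->0,2->0,1->2,2->3] -> levels [6 9 4 3]
Step 2: flows [1->0,0->2,1->2,2->3] -> levels [6 7 5 4]
Step 3: flows [1->0,0->2,1->2,2->3] -> levels [6 5 6 5]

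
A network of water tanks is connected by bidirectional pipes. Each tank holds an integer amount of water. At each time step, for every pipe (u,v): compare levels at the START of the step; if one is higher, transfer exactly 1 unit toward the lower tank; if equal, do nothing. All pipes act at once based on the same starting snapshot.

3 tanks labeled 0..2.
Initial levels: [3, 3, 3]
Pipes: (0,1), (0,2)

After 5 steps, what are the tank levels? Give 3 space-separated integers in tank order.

Answer: 3 3 3

Derivation:
Step 1: flows [0=1,0=2] -> levels [3 3 3]
  -> stable; steps 2..5 unchanged -> [3 3 3]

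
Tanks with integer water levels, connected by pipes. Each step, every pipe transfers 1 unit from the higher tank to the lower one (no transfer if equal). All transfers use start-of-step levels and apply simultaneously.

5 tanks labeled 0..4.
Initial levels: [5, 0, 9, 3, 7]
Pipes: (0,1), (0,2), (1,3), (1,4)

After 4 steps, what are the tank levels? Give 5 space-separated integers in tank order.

Step 1: flows [0->1,2->0,3->1,4->1] -> levels [5 3 8 2 6]
Step 2: flows [0->1,2->0,1->3,4->1] -> levels [5 4 7 3 5]
Step 3: flows [0->1,2->0,1->3,4->1] -> levels [5 5 6 4 4]
Step 4: flows [0=1,2->0,1->3,1->4] -> levels [6 3 5 5 5]

Answer: 6 3 5 5 5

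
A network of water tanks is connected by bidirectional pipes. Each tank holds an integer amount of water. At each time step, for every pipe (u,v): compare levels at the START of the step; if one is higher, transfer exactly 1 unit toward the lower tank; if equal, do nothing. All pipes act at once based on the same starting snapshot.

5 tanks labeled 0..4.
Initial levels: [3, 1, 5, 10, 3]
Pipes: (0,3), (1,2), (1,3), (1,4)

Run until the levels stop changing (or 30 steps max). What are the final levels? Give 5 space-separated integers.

Step 1: flows [3->0,2->1,3->1,4->1] -> levels [4 4 4 8 2]
Step 2: flows [3->0,1=2,3->1,1->4] -> levels [5 4 4 6 3]
Step 3: flows [3->0,1=2,3->1,1->4] -> levels [6 4 4 4 4]
Step 4: flows [0->3,1=2,1=3,1=4] -> levels [5 4 4 5 4]
Step 5: flows [0=3,1=2,3->1,1=4] -> levels [5 5 4 4 4]
Step 6: flows [0->3,1->2,1->3,1->4] -> levels [4 2 5 6 5]
Step 7: flows [3->0,2->1,3->1,4->1] -> levels [5 5 4 4 4]
  -> period-2 cycle: step 7 state = step 5 state; never stabilizes
  -> state at step 30: (30-5) mod 2 = 1, same as step 6 -> [4 2 5 6 5]

Answer: 4 2 5 6 5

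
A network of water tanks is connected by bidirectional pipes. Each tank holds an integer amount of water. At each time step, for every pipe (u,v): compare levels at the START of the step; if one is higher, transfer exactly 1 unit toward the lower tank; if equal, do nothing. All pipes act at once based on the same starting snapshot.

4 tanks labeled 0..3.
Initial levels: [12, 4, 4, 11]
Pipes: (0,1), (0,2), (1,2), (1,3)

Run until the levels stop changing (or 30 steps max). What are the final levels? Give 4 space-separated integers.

Answer: 8 6 8 9

Derivation:
Step 1: flows [0->1,0->2,1=2,3->1] -> levels [10 6 5 10]
Step 2: flows [0->1,0->2,1->2,3->1] -> levels [8 7 7 9]
Step 3: flows [0->1,0->2,1=2,3->1] -> levels [6 9 8 8]
Step 4: flows [1->0,2->0,1->2,1->3] -> levels [8 6 8 9]
Step 5: flows [0->1,0=2,2->1,3->1] -> levels [7 9 7 8]
Step 6: flows [1->0,0=2,1->2,1->3] -> levels [8 6 8 9]
  -> period-2 cycle: step 6 state = step 4 state; never stabilizes
  -> state at step 30: (30-4) mod 2 = 0, same as step 4 -> [8 6 8 9]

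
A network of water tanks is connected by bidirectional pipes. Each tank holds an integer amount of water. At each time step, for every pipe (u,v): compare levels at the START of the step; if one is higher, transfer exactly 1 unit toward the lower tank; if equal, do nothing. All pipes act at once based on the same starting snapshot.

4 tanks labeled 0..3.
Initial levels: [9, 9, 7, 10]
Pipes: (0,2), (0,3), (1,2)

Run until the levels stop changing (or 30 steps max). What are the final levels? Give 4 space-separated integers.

Step 1: flows [0->2,3->0,1->2] -> levels [9 8 9 9]
Step 2: flows [0=2,0=3,2->1] -> levels [9 9 8 9]
Step 3: flows [0->2,0=3,1->2] -> levels [8 8 10 9]
Step 4: flows [2->0,3->0,2->1] -> levels [10 9 8 8]
Step 5: flows [0->2,0->3,1->2] -> levels [8 8 10 9]
  -> period-2 cycle: step 5 state = step 3 state; never stabilizes
  -> state at step 30: (30-3) mod 2 = 1, same as step 4 -> [10 9 8 8]

Answer: 10 9 8 8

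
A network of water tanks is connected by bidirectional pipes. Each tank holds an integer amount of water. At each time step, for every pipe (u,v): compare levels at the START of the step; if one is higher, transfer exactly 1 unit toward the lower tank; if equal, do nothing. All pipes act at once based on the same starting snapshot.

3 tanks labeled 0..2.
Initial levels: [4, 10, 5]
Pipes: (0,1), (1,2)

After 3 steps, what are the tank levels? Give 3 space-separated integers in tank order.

Step 1: flows [1->0,1->2] -> levels [5 8 6]
Step 2: flows [1->0,1->2] -> levels [6 6 7]
Step 3: flows [0=1,2->1] -> levels [6 7 6]

Answer: 6 7 6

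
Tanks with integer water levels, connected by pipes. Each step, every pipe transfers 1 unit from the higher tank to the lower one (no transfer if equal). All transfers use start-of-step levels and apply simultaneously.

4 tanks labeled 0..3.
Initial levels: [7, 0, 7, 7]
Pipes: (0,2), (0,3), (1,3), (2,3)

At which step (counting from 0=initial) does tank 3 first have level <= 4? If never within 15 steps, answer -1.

Answer: 3

Derivation:
Step 1: flows [0=2,0=3,3->1,2=3] -> levels [7 1 7 6]
Step 2: flows [0=2,0->3,3->1,2->3] -> levels [6 2 6 7]
Step 3: flows [0=2,3->0,3->1,3->2] -> levels [7 3 7 4]
Tank 3 first reaches <=4 at step 3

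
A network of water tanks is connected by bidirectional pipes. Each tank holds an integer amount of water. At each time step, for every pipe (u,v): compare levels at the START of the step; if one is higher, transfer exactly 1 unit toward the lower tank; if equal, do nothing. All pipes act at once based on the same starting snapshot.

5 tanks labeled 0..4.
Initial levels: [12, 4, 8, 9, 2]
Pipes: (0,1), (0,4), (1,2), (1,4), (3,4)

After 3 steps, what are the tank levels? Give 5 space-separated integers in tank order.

Step 1: flows [0->1,0->4,2->1,1->4,3->4] -> levels [10 5 7 8 5]
Step 2: flows [0->1,0->4,2->1,1=4,3->4] -> levels [8 7 6 7 7]
Step 3: flows [0->1,0->4,1->2,1=4,3=4] -> levels [6 7 7 7 8]

Answer: 6 7 7 7 8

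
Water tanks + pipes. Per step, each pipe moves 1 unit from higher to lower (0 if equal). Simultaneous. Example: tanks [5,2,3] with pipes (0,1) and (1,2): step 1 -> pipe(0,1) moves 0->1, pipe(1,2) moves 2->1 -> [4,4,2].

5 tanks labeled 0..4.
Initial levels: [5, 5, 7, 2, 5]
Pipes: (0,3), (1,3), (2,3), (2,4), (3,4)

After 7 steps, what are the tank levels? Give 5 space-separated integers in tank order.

Answer: 4 4 5 6 5

Derivation:
Step 1: flows [0->3,1->3,2->3,2->4,4->3] -> levels [4 4 5 6 5]
Step 2: flows [3->0,3->1,3->2,2=4,3->4] -> levels [5 5 6 2 6]
Step 3: flows [0->3,1->3,2->3,2=4,4->3] -> levels [4 4 5 6 5]
  -> period-2 cycle: step 3 state = step 1 state
  -> state at step 7: (7-1) mod 2 = 0, same as step 1 -> [4 4 5 6 5]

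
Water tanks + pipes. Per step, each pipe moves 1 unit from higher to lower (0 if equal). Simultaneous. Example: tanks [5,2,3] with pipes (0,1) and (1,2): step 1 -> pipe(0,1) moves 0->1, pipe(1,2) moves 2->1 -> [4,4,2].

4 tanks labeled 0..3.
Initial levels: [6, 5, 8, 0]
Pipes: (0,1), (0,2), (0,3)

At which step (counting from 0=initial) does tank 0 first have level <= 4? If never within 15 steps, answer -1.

Answer: 3

Derivation:
Step 1: flows [0->1,2->0,0->3] -> levels [5 6 7 1]
Step 2: flows [1->0,2->0,0->3] -> levels [6 5 6 2]
Step 3: flows [0->1,0=2,0->3] -> levels [4 6 6 3]
Tank 0 first reaches <=4 at step 3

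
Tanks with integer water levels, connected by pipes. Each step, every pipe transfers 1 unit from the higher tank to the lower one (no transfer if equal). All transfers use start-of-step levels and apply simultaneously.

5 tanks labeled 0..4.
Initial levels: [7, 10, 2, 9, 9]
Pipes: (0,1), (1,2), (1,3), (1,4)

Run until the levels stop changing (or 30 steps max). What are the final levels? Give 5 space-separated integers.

Answer: 8 5 8 8 8

Derivation:
Step 1: flows [1->0,1->2,1->3,1->4] -> levels [8 6 3 10 10]
Step 2: flows [0->1,1->2,3->1,4->1] -> levels [7 8 4 9 9]
Step 3: flows [1->0,1->2,3->1,4->1] -> levels [8 8 5 8 8]
Step 4: flows [0=1,1->2,1=3,1=4] -> levels [8 7 6 8 8]
Step 5: flows [0->1,1->2,3->1,4->1] -> levels [7 9 7 7 7]
Step 6: flows [1->0,1->2,1->3,1->4] -> levels [8 5 8 8 8]
Step 7: flows [0->1,2->1,3->1,4->1] -> levels [7 9 7 7 7]
  -> period-2 cycle: step 7 state = step 5 state; never stabilizes
  -> state at step 30: (30-5) mod 2 = 1, same as step 6 -> [8 5 8 8 8]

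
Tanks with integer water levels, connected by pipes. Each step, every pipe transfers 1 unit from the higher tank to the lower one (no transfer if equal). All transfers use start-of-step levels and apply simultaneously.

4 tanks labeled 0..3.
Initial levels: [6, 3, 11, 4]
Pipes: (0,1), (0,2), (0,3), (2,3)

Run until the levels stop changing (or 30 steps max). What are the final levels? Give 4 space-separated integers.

Step 1: flows [0->1,2->0,0->3,2->3] -> levels [5 4 9 6]
Step 2: flows [0->1,2->0,3->0,2->3] -> levels [6 5 7 6]
Step 3: flows [0->1,2->0,0=3,2->3] -> levels [6 6 5 7]
Step 4: flows [0=1,0->2,3->0,3->2] -> levels [6 6 7 5]
Step 5: flows [0=1,2->0,0->3,2->3] -> levels [6 6 5 7]
  -> period-2 cycle: step 5 state = step 3 state; never stabilizes
  -> state at step 30: (30-3) mod 2 = 1, same as step 4 -> [6 6 7 5]

Answer: 6 6 7 5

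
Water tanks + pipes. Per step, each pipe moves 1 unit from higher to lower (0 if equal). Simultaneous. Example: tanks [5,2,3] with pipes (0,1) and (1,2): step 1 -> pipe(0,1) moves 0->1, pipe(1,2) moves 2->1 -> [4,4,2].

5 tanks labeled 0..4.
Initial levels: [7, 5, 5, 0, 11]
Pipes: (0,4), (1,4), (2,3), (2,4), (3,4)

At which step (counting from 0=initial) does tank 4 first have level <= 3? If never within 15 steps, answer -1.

Answer: -1

Derivation:
Step 1: flows [4->0,4->1,2->3,4->2,4->3] -> levels [8 6 5 2 7]
Step 2: flows [0->4,4->1,2->3,4->2,4->3] -> levels [7 7 5 4 5]
Step 3: flows [0->4,1->4,2->3,2=4,4->3] -> levels [6 6 4 6 6]
Step 4: flows [0=4,1=4,3->2,4->2,3=4] -> levels [6 6 6 5 5]
Step 5: flows [0->4,1->4,2->3,2->4,3=4] -> levels [5 5 4 6 8]
Step 6: flows [4->0,4->1,3->2,4->2,4->3] -> levels [6 6 6 6 4]
Step 7: flows [0->4,1->4,2=3,2->4,3->4] -> levels [5 5 5 5 8]
Step 8: flows [4->0,4->1,2=3,4->2,4->3] -> levels [6 6 6 6 4]
  -> period-2 cycle (repeats step 6); tank 4 never drops to <=3
Tank 4 never reaches <=3 within 15 steps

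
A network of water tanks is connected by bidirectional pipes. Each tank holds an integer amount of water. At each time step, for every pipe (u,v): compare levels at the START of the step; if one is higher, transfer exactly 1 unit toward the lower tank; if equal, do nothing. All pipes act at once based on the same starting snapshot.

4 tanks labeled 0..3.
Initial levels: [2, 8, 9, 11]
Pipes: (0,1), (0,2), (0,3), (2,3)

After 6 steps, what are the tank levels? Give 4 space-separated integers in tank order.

Step 1: flows [1->0,2->0,3->0,3->2] -> levels [5 7 9 9]
Step 2: flows [1->0,2->0,3->0,2=3] -> levels [8 6 8 8]
Step 3: flows [0->1,0=2,0=3,2=3] -> levels [7 7 8 8]
Step 4: flows [0=1,2->0,3->0,2=3] -> levels [9 7 7 7]
Step 5: flows [0->1,0->2,0->3,2=3] -> levels [6 8 8 8]
Step 6: flows [1->0,2->0,3->0,2=3] -> levels [9 7 7 7]

Answer: 9 7 7 7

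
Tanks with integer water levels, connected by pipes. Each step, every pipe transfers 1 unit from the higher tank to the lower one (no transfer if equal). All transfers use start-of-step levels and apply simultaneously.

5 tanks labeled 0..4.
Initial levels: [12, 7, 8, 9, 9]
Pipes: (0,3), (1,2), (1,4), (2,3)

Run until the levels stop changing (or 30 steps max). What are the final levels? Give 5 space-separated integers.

Step 1: flows [0->3,2->1,4->1,3->2] -> levels [11 9 8 9 8]
Step 2: flows [0->3,1->2,1->4,3->2] -> levels [10 7 10 9 9]
Step 3: flows [0->3,2->1,4->1,2->3] -> levels [9 9 8 11 8]
Step 4: flows [3->0,1->2,1->4,3->2] -> levels [10 7 10 9 9]
  -> period-2 cycle: step 4 state = step 2 state; never stabilizes
  -> state at step 30: (30-2) mod 2 = 0, same as step 2 -> [10 7 10 9 9]

Answer: 10 7 10 9 9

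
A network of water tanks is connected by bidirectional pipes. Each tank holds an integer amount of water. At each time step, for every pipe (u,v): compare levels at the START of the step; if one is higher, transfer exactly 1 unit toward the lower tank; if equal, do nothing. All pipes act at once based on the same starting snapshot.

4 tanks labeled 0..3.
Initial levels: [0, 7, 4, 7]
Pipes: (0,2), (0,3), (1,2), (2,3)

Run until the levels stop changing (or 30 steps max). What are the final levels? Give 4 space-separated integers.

Answer: 4 4 6 4

Derivation:
Step 1: flows [2->0,3->0,1->2,3->2] -> levels [2 6 5 5]
Step 2: flows [2->0,3->0,1->2,2=3] -> levels [4 5 5 4]
Step 3: flows [2->0,0=3,1=2,2->3] -> levels [5 5 3 5]
Step 4: flows [0->2,0=3,1->2,3->2] -> levels [4 4 6 4]
Step 5: flows [2->0,0=3,2->1,2->3] -> levels [5 5 3 5]
  -> period-2 cycle: step 5 state = step 3 state; never stabilizes
  -> state at step 30: (30-3) mod 2 = 1, same as step 4 -> [4 4 6 4]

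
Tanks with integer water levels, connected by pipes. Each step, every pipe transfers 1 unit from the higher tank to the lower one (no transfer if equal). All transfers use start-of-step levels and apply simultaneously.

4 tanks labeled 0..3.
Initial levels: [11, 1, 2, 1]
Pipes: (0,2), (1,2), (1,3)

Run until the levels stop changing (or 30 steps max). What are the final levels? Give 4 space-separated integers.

Step 1: flows [0->2,2->1,1=3] -> levels [10 2 2 1]
Step 2: flows [0->2,1=2,1->3] -> levels [9 1 3 2]
Step 3: flows [0->2,2->1,3->1] -> levels [8 3 3 1]
Step 4: flows [0->2,1=2,1->3] -> levels [7 2 4 2]
Step 5: flows [0->2,2->1,1=3] -> levels [6 3 4 2]
Step 6: flows [0->2,2->1,1->3] -> levels [5 3 4 3]
Step 7: flows [0->2,2->1,1=3] -> levels [4 4 4 3]
Step 8: flows [0=2,1=2,1->3] -> levels [4 3 4 4]
Step 9: flows [0=2,2->1,3->1] -> levels [4 5 3 3]
Step 10: flows [0->2,1->2,1->3] -> levels [3 3 5 4]
Step 11: flows [2->0,2->1,3->1] -> levels [4 5 3 3]
  -> period-2 cycle: step 11 state = step 9 state; never stabilizes
  -> state at step 30: (30-9) mod 2 = 1, same as step 10 -> [3 3 5 4]

Answer: 3 3 5 4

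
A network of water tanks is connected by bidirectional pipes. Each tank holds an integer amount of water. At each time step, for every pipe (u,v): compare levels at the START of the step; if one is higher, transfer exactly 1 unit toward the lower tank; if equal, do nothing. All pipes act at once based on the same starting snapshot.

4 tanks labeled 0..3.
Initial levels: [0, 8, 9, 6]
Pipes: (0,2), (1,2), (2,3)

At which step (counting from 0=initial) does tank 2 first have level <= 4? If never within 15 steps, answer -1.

Step 1: flows [2->0,2->1,2->3] -> levels [1 9 6 7]
Step 2: flows [2->0,1->2,3->2] -> levels [2 8 7 6]
Step 3: flows [2->0,1->2,2->3] -> levels [3 7 6 7]
Step 4: flows [2->0,1->2,3->2] -> levels [4 6 7 6]
Step 5: flows [2->0,2->1,2->3] -> levels [5 7 4 7]
Tank 2 first reaches <=4 at step 5

Answer: 5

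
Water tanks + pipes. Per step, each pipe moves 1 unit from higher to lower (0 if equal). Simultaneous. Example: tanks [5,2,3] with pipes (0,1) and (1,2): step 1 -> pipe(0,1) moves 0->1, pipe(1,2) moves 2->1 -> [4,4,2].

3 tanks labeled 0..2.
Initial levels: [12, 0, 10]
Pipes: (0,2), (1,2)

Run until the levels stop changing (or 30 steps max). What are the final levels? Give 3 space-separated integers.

Step 1: flows [0->2,2->1] -> levels [11 1 10]
Step 2: flows [0->2,2->1] -> levels [10 2 10]
Step 3: flows [0=2,2->1] -> levels [10 3 9]
Step 4: flows [0->2,2->1] -> levels [9 4 9]
Step 5: flows [0=2,2->1] -> levels [9 5 8]
Step 6: flows [0->2,2->1] -> levels [8 6 8]
Step 7: flows [0=2,2->1] -> levels [8 7 7]
Step 8: flows [0->2,1=2] -> levels [7 7 8]
Step 9: flows [2->0,2->1] -> levels [8 8 6]
Step 10: flows [0->2,1->2] -> levels [7 7 8]
  -> period-2 cycle: step 10 state = step 8 state; never stabilizes
  -> state at step 30: (30-8) mod 2 = 0, same as step 8 -> [7 7 8]

Answer: 7 7 8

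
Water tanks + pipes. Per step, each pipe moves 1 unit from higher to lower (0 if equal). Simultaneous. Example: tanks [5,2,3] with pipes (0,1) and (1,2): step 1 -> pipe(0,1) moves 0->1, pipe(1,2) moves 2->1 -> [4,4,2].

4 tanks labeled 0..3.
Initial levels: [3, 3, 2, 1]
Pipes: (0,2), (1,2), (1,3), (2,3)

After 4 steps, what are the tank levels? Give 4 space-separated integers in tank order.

Answer: 3 3 1 2

Derivation:
Step 1: flows [0->2,1->2,1->3,2->3] -> levels [2 1 3 3]
Step 2: flows [2->0,2->1,3->1,2=3] -> levels [3 3 1 2]
Step 3: flows [0->2,1->2,1->3,3->2] -> levels [2 1 4 2]
Step 4: flows [2->0,2->1,3->1,2->3] -> levels [3 3 1 2]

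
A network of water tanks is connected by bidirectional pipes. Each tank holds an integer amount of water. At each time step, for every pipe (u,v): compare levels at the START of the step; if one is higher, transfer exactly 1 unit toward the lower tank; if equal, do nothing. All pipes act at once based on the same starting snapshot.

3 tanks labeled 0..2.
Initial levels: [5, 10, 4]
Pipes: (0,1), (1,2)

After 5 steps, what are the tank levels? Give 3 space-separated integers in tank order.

Answer: 6 7 6

Derivation:
Step 1: flows [1->0,1->2] -> levels [6 8 5]
Step 2: flows [1->0,1->2] -> levels [7 6 6]
Step 3: flows [0->1,1=2] -> levels [6 7 6]
Step 4: flows [1->0,1->2] -> levels [7 5 7]
Step 5: flows [0->1,2->1] -> levels [6 7 6]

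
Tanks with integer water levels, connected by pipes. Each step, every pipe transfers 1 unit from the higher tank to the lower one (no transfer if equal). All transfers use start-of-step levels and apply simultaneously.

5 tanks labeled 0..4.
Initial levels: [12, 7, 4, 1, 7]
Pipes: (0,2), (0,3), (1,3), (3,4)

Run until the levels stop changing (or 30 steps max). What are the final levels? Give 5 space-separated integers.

Step 1: flows [0->2,0->3,1->3,4->3] -> levels [10 6 5 4 6]
Step 2: flows [0->2,0->3,1->3,4->3] -> levels [8 5 6 7 5]
Step 3: flows [0->2,0->3,3->1,3->4] -> levels [6 6 7 6 6]
Step 4: flows [2->0,0=3,1=3,3=4] -> levels [7 6 6 6 6]
Step 5: flows [0->2,0->3,1=3,3=4] -> levels [5 6 7 7 6]
Step 6: flows [2->0,3->0,3->1,3->4] -> levels [7 7 6 4 7]
Step 7: flows [0->2,0->3,1->3,4->3] -> levels [5 6 7 7 6]
  -> period-2 cycle: step 7 state = step 5 state; never stabilizes
  -> state at step 30: (30-5) mod 2 = 1, same as step 6 -> [7 7 6 4 7]

Answer: 7 7 6 4 7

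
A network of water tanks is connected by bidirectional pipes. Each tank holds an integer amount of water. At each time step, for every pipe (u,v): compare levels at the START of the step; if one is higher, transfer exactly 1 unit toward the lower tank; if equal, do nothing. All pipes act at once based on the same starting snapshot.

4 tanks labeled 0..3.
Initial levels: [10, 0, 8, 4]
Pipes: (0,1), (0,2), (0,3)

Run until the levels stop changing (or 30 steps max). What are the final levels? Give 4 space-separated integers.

Step 1: flows [0->1,0->2,0->3] -> levels [7 1 9 5]
Step 2: flows [0->1,2->0,0->3] -> levels [6 2 8 6]
Step 3: flows [0->1,2->0,0=3] -> levels [6 3 7 6]
Step 4: flows [0->1,2->0,0=3] -> levels [6 4 6 6]
Step 5: flows [0->1,0=2,0=3] -> levels [5 5 6 6]
Step 6: flows [0=1,2->0,3->0] -> levels [7 5 5 5]
Step 7: flows [0->1,0->2,0->3] -> levels [4 6 6 6]
Step 8: flows [1->0,2->0,3->0] -> levels [7 5 5 5]
  -> period-2 cycle: step 8 state = step 6 state; never stabilizes
  -> state at step 30: (30-6) mod 2 = 0, same as step 6 -> [7 5 5 5]

Answer: 7 5 5 5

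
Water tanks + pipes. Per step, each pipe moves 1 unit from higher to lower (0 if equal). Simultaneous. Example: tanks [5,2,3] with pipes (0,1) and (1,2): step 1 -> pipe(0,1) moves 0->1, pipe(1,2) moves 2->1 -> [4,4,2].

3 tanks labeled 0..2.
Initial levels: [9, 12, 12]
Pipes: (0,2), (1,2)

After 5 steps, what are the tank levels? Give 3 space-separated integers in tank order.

Step 1: flows [2->0,1=2] -> levels [10 12 11]
Step 2: flows [2->0,1->2] -> levels [11 11 11]
Step 3: flows [0=2,1=2] -> levels [11 11 11]
  -> stable; steps 4..5 unchanged -> [11 11 11]

Answer: 11 11 11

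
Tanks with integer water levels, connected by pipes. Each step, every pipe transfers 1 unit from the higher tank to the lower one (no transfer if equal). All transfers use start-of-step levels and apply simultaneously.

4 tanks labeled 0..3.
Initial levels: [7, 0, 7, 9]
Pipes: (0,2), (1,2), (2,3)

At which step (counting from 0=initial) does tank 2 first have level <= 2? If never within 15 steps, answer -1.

Answer: -1

Derivation:
Step 1: flows [0=2,2->1,3->2] -> levels [7 1 7 8]
Step 2: flows [0=2,2->1,3->2] -> levels [7 2 7 7]
Step 3: flows [0=2,2->1,2=3] -> levels [7 3 6 7]
Step 4: flows [0->2,2->1,3->2] -> levels [6 4 7 6]
Step 5: flows [2->0,2->1,2->3] -> levels [7 5 4 7]
Step 6: flows [0->2,1->2,3->2] -> levels [6 4 7 6]
  -> period-2 cycle (repeats step 4); tank 2 never drops to <=2
Tank 2 never reaches <=2 within 15 steps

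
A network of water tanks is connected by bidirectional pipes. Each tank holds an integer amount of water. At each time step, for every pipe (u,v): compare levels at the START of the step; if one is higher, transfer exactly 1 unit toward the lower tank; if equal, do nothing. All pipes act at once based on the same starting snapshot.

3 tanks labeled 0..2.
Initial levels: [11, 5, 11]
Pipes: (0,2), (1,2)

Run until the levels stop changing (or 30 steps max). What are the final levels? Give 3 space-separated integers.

Answer: 9 9 9

Derivation:
Step 1: flows [0=2,2->1] -> levels [11 6 10]
Step 2: flows [0->2,2->1] -> levels [10 7 10]
Step 3: flows [0=2,2->1] -> levels [10 8 9]
Step 4: flows [0->2,2->1] -> levels [9 9 9]
Step 5: flows [0=2,1=2] -> levels [9 9 9]
  -> stable (no change)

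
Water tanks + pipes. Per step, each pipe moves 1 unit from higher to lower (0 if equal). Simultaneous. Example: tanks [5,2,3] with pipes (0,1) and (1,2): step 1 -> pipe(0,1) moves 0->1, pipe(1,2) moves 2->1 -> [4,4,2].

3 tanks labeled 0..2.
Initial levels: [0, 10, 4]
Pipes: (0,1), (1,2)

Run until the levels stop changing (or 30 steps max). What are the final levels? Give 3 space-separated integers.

Answer: 4 6 4

Derivation:
Step 1: flows [1->0,1->2] -> levels [1 8 5]
Step 2: flows [1->0,1->2] -> levels [2 6 6]
Step 3: flows [1->0,1=2] -> levels [3 5 6]
Step 4: flows [1->0,2->1] -> levels [4 5 5]
Step 5: flows [1->0,1=2] -> levels [5 4 5]
Step 6: flows [0->1,2->1] -> levels [4 6 4]
Step 7: flows [1->0,1->2] -> levels [5 4 5]
  -> period-2 cycle: step 7 state = step 5 state; never stabilizes
  -> state at step 30: (30-5) mod 2 = 1, same as step 6 -> [4 6 4]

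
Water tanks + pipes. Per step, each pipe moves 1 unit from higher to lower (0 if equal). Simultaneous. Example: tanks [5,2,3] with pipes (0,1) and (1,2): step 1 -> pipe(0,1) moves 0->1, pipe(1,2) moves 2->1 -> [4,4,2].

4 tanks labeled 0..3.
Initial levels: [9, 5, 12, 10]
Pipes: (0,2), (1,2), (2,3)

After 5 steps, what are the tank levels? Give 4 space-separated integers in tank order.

Step 1: flows [2->0,2->1,2->3] -> levels [10 6 9 11]
Step 2: flows [0->2,2->1,3->2] -> levels [9 7 10 10]
Step 3: flows [2->0,2->1,2=3] -> levels [10 8 8 10]
Step 4: flows [0->2,1=2,3->2] -> levels [9 8 10 9]
Step 5: flows [2->0,2->1,2->3] -> levels [10 9 7 10]

Answer: 10 9 7 10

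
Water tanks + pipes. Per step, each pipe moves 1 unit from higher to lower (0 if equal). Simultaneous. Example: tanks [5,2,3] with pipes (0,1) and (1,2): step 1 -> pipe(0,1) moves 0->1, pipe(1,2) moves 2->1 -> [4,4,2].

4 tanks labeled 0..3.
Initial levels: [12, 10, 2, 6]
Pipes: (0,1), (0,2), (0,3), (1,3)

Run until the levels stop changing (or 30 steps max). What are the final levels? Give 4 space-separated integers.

Answer: 9 7 7 7

Derivation:
Step 1: flows [0->1,0->2,0->3,1->3] -> levels [9 10 3 8]
Step 2: flows [1->0,0->2,0->3,1->3] -> levels [8 8 4 10]
Step 3: flows [0=1,0->2,3->0,3->1] -> levels [8 9 5 8]
Step 4: flows [1->0,0->2,0=3,1->3] -> levels [8 7 6 9]
Step 5: flows [0->1,0->2,3->0,3->1] -> levels [7 9 7 7]
Step 6: flows [1->0,0=2,0=3,1->3] -> levels [8 7 7 8]
Step 7: flows [0->1,0->2,0=3,3->1] -> levels [6 9 8 7]
Step 8: flows [1->0,2->0,3->0,1->3] -> levels [9 7 7 7]
Step 9: flows [0->1,0->2,0->3,1=3] -> levels [6 8 8 8]
Step 10: flows [1->0,2->0,3->0,1=3] -> levels [9 7 7 7]
  -> period-2 cycle: step 10 state = step 8 state; never stabilizes
  -> state at step 30: (30-8) mod 2 = 0, same as step 8 -> [9 7 7 7]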